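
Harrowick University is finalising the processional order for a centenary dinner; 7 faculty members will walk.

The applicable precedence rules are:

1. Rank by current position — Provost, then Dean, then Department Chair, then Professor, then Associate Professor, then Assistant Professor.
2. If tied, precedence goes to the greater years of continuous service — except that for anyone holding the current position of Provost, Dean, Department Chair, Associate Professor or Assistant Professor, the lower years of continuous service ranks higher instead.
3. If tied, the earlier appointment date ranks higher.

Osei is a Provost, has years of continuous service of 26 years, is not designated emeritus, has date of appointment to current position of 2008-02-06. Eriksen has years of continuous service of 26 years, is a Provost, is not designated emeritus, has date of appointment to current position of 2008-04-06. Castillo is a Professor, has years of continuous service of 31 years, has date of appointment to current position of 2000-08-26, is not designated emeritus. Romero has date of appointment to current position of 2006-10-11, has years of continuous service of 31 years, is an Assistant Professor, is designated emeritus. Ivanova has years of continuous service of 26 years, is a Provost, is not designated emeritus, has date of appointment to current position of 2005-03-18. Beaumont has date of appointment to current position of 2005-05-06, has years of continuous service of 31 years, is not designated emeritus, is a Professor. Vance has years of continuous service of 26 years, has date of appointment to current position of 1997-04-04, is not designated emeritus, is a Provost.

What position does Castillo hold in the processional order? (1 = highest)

By current position: Vance, Ivanova, Osei and Eriksen (Provost); then Castillo and Beaumont (Professor); then Romero (Assistant Professor).
Vance, Ivanova, Osei and Eriksen all have years of continuous service 26 years, so the next rule applies.
Among Vance, Ivanova, Osei and Eriksen, by date of appointment to current position (earlier first): Vance (1997-04-04) before Ivanova (2005-03-18) before Osei (2008-02-06) before Eriksen (2008-04-06).
Castillo and Beaumont both have years of continuous service 31 years, so the next rule applies.
Among Castillo and Beaumont, by date of appointment to current position (earlier first): Castillo (2000-08-26) before Beaumont (2005-05-06).
Order: Vance, Ivanova, Osei, Eriksen, Castillo, Beaumont, Romero. So position 5.

5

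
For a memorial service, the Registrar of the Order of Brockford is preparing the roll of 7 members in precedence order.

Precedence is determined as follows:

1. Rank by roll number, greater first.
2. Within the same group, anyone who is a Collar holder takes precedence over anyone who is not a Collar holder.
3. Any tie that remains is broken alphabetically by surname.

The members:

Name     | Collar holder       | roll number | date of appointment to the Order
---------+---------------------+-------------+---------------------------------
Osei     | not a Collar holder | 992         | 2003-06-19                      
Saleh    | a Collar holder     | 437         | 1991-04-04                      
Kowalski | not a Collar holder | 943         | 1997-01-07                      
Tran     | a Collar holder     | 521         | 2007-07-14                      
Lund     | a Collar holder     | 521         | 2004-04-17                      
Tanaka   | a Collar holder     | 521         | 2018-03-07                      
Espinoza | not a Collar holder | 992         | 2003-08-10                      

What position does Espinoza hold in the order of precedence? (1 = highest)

1

By roll number (higher first): Espinoza and Osei (both 992); then Kowalski (943); then Lund, Tanaka and Tran (each 521); then Saleh (437).
Espinoza and Osei are each not a Collar holder, so the next rule applies.
Among Espinoza and Osei, alphabetically by surname: Espinoza before Osei.
Lund, Tanaka and Tran are each a Collar holder, so the next rule applies.
Among Lund, Tanaka and Tran, alphabetically by surname: Lund before Tanaka before Tran.
Order: Espinoza, Osei, Kowalski, Lund, Tanaka, Tran, Saleh. So position 1.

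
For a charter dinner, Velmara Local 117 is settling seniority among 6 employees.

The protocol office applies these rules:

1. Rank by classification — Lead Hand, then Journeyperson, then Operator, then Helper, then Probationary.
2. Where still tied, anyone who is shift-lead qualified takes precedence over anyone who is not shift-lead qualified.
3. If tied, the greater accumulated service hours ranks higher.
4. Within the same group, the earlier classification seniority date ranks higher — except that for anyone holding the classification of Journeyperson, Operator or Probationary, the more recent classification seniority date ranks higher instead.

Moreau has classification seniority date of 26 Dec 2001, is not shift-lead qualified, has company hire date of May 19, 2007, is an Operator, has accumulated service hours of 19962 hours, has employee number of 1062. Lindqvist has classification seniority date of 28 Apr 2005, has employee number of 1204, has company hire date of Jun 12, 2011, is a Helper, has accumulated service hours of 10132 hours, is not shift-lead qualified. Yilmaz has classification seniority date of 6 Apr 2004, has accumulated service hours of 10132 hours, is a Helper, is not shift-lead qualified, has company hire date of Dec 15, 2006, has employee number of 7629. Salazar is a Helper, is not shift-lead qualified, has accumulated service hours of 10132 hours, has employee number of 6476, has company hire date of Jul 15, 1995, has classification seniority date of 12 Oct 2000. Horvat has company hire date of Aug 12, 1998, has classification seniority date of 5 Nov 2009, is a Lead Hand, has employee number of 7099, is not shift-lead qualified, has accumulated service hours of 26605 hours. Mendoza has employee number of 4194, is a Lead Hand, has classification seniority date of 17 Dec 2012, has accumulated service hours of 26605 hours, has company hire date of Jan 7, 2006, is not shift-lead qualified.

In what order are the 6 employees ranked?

Horvat, Mendoza, Moreau, Salazar, Yilmaz, Lindqvist

By classification: Horvat and Mendoza (Lead Hand); then Moreau (Operator); then Salazar, Yilmaz and Lindqvist (Helper).
Horvat and Mendoza are each not shift-lead qualified, so the next rule applies.
Horvat and Mendoza both have accumulated service hours 26605 hours, so the next rule applies.
Among Horvat and Mendoza, by classification seniority date (earlier first): Horvat (5 Nov 2009) before Mendoza (17 Dec 2012).
Salazar, Yilmaz and Lindqvist are each not shift-lead qualified, so the next rule applies.
Salazar, Yilmaz and Lindqvist all have accumulated service hours 10132 hours, so the next rule applies.
Among Salazar, Yilmaz and Lindqvist, by classification seniority date (earlier first): Salazar (12 Oct 2000) before Yilmaz (6 Apr 2004) before Lindqvist (28 Apr 2005).
Full order: Horvat, Mendoza, Moreau, Salazar, Yilmaz, Lindqvist.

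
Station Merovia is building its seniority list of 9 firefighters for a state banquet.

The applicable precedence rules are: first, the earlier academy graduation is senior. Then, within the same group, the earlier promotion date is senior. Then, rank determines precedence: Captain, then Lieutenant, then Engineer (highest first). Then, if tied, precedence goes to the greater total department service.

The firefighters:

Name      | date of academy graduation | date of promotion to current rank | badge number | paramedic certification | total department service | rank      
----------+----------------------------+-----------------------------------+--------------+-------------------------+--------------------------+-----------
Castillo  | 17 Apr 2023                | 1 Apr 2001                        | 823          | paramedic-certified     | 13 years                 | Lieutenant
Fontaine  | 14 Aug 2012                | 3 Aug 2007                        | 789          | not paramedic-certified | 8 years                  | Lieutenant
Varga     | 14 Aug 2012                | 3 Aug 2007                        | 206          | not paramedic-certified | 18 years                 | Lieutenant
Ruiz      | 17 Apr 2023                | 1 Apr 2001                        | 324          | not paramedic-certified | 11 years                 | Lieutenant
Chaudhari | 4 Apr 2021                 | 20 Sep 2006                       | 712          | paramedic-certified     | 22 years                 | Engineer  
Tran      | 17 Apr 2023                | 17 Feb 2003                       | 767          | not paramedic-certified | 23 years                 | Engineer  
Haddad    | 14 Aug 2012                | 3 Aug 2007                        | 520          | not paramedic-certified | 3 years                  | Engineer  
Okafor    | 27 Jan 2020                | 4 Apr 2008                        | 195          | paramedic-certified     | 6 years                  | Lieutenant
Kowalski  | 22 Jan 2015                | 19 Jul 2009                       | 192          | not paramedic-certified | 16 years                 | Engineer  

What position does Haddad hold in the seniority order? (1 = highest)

3

By date of academy graduation (earlier first): Varga, Fontaine and Haddad (each 14 Aug 2012); then Kowalski (22 Jan 2015); then Okafor (27 Jan 2020); then Chaudhari (4 Apr 2021); then Castillo, Ruiz and Tran (each 17 Apr 2023).
Varga, Fontaine and Haddad all have date of promotion to current rank 3 Aug 2007, so the next rule applies.
Among Varga, Fontaine and Haddad, by rank: Varga and Fontaine (Lieutenant) before Haddad (Engineer).
Among Varga and Fontaine, by total department service (higher first): Varga (18 years) before Fontaine (8 years).
Among Castillo, Ruiz and Tran, by date of promotion to current rank (earlier first): Castillo and Ruiz (1 Apr 2001) before Tran (17 Feb 2003).
Castillo and Ruiz are each Lieutenant, so the next rule applies.
Among Castillo and Ruiz, by total department service (higher first): Castillo (13 years) before Ruiz (11 years).
Order: Varga, Fontaine, Haddad, Kowalski, Okafor, Chaudhari, Castillo, Ruiz, Tran. So position 3.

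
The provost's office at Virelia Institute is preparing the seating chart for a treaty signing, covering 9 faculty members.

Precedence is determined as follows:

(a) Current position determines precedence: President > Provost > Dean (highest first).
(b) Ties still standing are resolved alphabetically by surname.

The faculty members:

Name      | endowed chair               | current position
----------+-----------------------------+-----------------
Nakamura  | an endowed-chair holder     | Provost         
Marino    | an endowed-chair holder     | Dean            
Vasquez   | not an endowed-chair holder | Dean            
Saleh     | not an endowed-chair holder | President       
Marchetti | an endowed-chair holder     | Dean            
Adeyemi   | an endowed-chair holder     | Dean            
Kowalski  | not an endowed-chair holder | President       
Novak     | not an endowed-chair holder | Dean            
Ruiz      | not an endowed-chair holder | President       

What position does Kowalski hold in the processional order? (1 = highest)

1

By current position: Kowalski, Ruiz and Saleh (President); then Nakamura (Provost); then Adeyemi, Marchetti, Marino, Novak and Vasquez (Dean).
Among Kowalski, Ruiz and Saleh, alphabetically by surname: Kowalski before Ruiz before Saleh.
Among Adeyemi, Marchetti, Marino, Novak and Vasquez, alphabetically by surname: Adeyemi before Marchetti before Marino before Novak before Vasquez.
Order: Kowalski, Ruiz, Saleh, Nakamura, Adeyemi, Marchetti, Marino, Novak, Vasquez. So position 1.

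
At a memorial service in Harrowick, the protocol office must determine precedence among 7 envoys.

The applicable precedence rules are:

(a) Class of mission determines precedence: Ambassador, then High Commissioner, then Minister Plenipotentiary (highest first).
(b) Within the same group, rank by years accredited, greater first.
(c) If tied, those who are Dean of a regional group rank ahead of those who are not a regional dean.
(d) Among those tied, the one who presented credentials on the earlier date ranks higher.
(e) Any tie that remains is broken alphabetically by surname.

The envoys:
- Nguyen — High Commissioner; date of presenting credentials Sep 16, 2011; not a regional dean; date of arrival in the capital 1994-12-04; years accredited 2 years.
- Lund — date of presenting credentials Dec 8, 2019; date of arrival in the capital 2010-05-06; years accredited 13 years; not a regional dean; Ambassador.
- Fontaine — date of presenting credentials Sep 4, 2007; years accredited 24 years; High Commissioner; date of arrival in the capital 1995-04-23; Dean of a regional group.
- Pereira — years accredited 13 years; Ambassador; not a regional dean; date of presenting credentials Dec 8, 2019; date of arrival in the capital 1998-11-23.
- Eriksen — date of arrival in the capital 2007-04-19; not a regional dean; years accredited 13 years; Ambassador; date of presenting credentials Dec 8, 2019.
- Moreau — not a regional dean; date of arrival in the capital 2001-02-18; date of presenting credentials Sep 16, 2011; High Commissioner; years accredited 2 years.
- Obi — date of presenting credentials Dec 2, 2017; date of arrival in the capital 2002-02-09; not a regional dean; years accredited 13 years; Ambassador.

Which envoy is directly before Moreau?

Fontaine

By class of mission: Obi, Eriksen, Lund and Pereira (Ambassador); then Fontaine, Moreau and Nguyen (High Commissioner).
Obi, Eriksen, Lund and Pereira all have years accredited 13 years, so the next rule applies.
Obi, Eriksen, Lund and Pereira are each not a regional dean, so the next rule applies.
Among Obi, Eriksen, Lund and Pereira, by date of presenting credentials (earlier first): Obi (Dec 2, 2017) before Eriksen, Lund and Pereira (Dec 8, 2019).
Among Eriksen, Lund and Pereira, alphabetically by surname: Eriksen before Lund before Pereira.
Among Fontaine, Moreau and Nguyen, by years accredited (higher first): Fontaine (24 years) before Moreau and Nguyen (2 years).
Moreau and Nguyen are each not a regional dean, so the next rule applies.
Moreau and Nguyen both have date of presenting credentials Sep 16, 2011, so the next rule applies.
Among Moreau and Nguyen, alphabetically by surname: Moreau before Nguyen.
Order: Obi, Eriksen, Lund, Pereira, Fontaine, Moreau, Nguyen.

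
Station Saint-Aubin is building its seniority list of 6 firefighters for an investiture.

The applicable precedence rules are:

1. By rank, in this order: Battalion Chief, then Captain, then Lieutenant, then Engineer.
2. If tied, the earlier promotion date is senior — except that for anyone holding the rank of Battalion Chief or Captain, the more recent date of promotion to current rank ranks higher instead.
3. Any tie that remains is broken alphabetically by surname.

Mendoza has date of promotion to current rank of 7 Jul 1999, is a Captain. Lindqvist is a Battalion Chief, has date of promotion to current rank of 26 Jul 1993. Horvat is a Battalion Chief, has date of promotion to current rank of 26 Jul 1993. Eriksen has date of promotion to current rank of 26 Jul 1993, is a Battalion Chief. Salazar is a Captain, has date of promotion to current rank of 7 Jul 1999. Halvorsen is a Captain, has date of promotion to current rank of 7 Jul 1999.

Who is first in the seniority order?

By rank: Eriksen, Horvat and Lindqvist (Battalion Chief); then Halvorsen, Mendoza and Salazar (Captain).
Eriksen, Horvat and Lindqvist all have date of promotion to current rank 26 Jul 1993, so the next rule applies.
Among Eriksen, Horvat and Lindqvist, alphabetically by surname: Eriksen before Horvat before Lindqvist.
Halvorsen, Mendoza and Salazar all have date of promotion to current rank 7 Jul 1999, so the next rule applies.
Among Halvorsen, Mendoza and Salazar, alphabetically by surname: Halvorsen before Mendoza before Salazar.
Order: Eriksen, Horvat, Lindqvist, Halvorsen, Mendoza, Salazar.

Eriksen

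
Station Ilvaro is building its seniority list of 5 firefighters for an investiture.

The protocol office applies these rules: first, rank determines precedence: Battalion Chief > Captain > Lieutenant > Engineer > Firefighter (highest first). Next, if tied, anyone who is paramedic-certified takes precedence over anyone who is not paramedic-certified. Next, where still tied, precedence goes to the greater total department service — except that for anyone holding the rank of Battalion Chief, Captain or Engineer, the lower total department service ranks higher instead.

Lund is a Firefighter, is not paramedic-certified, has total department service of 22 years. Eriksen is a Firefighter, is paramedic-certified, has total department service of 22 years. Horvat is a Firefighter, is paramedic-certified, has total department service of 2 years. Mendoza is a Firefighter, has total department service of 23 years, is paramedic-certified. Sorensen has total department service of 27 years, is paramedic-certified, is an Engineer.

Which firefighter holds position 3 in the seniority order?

Eriksen

By rank: Sorensen (Engineer); then Mendoza, Eriksen, Horvat and Lund (Firefighter).
Among Mendoza, Eriksen, Horvat and Lund, paramedic-certified before not paramedic-certified: Mendoza, Eriksen and Horvat (paramedic-certified) before Lund (not paramedic-certified).
Among Mendoza, Eriksen and Horvat, by total department service (higher first): Mendoza (23 years) before Eriksen (22 years) before Horvat (2 years).
Order: Sorensen, Mendoza, Eriksen, Horvat, Lund.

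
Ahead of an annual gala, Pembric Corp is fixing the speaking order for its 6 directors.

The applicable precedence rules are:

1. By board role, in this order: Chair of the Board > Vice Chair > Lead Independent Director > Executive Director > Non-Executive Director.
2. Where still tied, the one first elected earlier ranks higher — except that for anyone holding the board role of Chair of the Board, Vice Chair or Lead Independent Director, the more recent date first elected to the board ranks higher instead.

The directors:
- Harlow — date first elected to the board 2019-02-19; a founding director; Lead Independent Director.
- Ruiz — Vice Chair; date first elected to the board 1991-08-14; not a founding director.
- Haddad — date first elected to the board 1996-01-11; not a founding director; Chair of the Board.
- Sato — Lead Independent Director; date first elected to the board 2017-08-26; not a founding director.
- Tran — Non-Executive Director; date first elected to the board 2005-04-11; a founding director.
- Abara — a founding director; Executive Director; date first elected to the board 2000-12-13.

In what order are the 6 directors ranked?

Haddad, Ruiz, Harlow, Sato, Abara, Tran

By board role: Haddad (Chair of the Board); then Ruiz (Vice Chair); then Harlow and Sato (Lead Independent Director); then Abara (Executive Director); then Tran (Non-Executive Director).
Among Harlow and Sato, by date first elected to the board (later first) (reversed rule for this group): Harlow (2019-02-19) before Sato (2017-08-26).
Full order: Haddad, Ruiz, Harlow, Sato, Abara, Tran.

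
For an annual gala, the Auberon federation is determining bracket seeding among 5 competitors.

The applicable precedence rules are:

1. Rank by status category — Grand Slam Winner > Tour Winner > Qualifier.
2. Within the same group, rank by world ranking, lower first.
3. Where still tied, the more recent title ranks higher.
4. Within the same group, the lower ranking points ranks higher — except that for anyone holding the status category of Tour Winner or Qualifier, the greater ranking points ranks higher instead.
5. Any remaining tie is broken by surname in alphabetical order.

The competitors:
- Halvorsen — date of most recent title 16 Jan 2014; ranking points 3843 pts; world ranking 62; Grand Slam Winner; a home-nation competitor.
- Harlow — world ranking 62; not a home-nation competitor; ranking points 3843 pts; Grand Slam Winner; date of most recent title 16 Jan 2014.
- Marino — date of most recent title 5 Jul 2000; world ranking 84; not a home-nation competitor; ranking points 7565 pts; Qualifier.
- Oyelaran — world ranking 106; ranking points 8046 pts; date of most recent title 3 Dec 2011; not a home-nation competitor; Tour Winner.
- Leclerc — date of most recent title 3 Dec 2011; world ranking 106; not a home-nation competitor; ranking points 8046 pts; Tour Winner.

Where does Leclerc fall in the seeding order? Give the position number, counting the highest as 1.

By status category: Halvorsen and Harlow (Grand Slam Winner); then Leclerc and Oyelaran (Tour Winner); then Marino (Qualifier).
Halvorsen and Harlow both have world ranking 62, so the next rule applies.
Halvorsen and Harlow both have date of most recent title 16 Jan 2014, so the next rule applies.
Halvorsen and Harlow both have ranking points 3843 pts, so the next rule applies.
Among Halvorsen and Harlow, alphabetically by surname: Halvorsen before Harlow.
Leclerc and Oyelaran both have world ranking 106, so the next rule applies.
Leclerc and Oyelaran both have date of most recent title 3 Dec 2011, so the next rule applies.
Leclerc and Oyelaran both have ranking points 8046 pts, so the next rule applies.
Among Leclerc and Oyelaran, alphabetically by surname: Leclerc before Oyelaran.
Order: Halvorsen, Harlow, Leclerc, Oyelaran, Marino. So position 3.

3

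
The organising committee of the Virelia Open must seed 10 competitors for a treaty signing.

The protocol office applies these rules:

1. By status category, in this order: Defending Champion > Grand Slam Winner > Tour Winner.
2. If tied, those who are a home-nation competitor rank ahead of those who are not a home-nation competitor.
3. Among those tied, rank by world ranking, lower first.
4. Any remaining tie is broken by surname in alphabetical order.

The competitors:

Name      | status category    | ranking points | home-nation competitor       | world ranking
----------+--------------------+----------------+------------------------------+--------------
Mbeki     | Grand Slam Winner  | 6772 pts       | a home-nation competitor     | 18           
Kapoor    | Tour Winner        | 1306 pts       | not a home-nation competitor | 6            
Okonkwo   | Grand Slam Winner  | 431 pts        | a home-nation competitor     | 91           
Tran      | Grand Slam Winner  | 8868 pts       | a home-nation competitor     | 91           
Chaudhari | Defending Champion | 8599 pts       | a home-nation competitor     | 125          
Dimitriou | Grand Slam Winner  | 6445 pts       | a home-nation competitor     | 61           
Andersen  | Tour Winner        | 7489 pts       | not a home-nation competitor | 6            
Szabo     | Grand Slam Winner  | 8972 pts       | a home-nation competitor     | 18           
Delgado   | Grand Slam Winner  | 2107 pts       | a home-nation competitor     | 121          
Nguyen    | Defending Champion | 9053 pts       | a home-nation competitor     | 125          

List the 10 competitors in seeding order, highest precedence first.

By status category: Chaudhari and Nguyen (Defending Champion); then Mbeki, Szabo, Dimitriou, Okonkwo, Tran and Delgado (Grand Slam Winner); then Andersen and Kapoor (Tour Winner).
Chaudhari and Nguyen are each a home-nation competitor, so the next rule applies.
Chaudhari and Nguyen both have world ranking 125, so the next rule applies.
Among Chaudhari and Nguyen, alphabetically by surname: Chaudhari before Nguyen.
Mbeki, Szabo, Dimitriou, Okonkwo, Tran and Delgado are each a home-nation competitor, so the next rule applies.
Among Mbeki, Szabo, Dimitriou, Okonkwo, Tran and Delgado, by world ranking (lower first): Mbeki and Szabo (18) before Dimitriou (61) before Okonkwo and Tran (91) before Delgado (121).
Among Mbeki and Szabo, alphabetically by surname: Mbeki before Szabo.
Among Okonkwo and Tran, alphabetically by surname: Okonkwo before Tran.
Andersen and Kapoor are each not a home-nation competitor, so the next rule applies.
Andersen and Kapoor both have world ranking 6, so the next rule applies.
Among Andersen and Kapoor, alphabetically by surname: Andersen before Kapoor.
Full order: Chaudhari, Nguyen, Mbeki, Szabo, Dimitriou, Okonkwo, Tran, Delgado, Andersen, Kapoor.

Chaudhari, Nguyen, Mbeki, Szabo, Dimitriou, Okonkwo, Tran, Delgado, Andersen, Kapoor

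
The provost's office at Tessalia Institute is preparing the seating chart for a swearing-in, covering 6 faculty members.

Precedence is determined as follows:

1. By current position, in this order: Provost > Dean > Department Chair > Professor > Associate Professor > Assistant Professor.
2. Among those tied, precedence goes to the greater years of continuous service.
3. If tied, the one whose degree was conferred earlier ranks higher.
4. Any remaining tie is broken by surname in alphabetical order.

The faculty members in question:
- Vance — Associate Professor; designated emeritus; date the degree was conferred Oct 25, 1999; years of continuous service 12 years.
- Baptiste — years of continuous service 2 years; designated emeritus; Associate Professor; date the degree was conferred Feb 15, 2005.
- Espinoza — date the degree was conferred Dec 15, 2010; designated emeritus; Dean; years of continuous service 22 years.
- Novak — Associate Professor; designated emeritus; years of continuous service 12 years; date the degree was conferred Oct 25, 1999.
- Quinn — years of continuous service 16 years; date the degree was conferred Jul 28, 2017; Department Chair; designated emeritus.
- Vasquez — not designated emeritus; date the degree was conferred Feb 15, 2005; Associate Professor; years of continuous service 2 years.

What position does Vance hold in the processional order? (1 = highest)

4

By current position: Espinoza (Dean); then Quinn (Department Chair); then Novak, Vance, Baptiste and Vasquez (Associate Professor).
Among Novak, Vance, Baptiste and Vasquez, by years of continuous service (higher first): Novak and Vance (12 years) before Baptiste and Vasquez (2 years).
Novak and Vance both have date the degree was conferred Oct 25, 1999, so the next rule applies.
Among Novak and Vance, alphabetically by surname: Novak before Vance.
Baptiste and Vasquez both have date the degree was conferred Feb 15, 2005, so the next rule applies.
Among Baptiste and Vasquez, alphabetically by surname: Baptiste before Vasquez.
Order: Espinoza, Quinn, Novak, Vance, Baptiste, Vasquez. So position 4.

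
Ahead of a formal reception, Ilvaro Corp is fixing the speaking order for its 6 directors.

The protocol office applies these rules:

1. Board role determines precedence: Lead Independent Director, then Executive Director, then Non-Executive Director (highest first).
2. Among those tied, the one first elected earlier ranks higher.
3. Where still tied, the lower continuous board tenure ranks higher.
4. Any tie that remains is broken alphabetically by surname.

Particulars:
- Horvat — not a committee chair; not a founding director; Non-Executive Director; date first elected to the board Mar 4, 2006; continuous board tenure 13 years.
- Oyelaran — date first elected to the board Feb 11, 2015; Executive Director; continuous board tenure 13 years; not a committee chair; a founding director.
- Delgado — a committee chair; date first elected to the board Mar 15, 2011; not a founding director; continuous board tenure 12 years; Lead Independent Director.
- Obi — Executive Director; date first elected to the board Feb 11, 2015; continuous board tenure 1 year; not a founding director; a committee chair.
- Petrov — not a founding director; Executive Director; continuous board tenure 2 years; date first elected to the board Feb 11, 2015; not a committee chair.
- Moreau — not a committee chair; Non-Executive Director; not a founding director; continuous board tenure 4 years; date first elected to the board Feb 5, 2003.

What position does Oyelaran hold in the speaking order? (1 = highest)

4

By board role: Delgado (Lead Independent Director); then Obi, Petrov and Oyelaran (Executive Director); then Moreau and Horvat (Non-Executive Director).
Obi, Petrov and Oyelaran all have date first elected to the board Feb 11, 2015, so the next rule applies.
Among Obi, Petrov and Oyelaran, by continuous board tenure (lower first): Obi (1 year) before Petrov (2 years) before Oyelaran (13 years).
Among Moreau and Horvat, by date first elected to the board (earlier first): Moreau (Feb 5, 2003) before Horvat (Mar 4, 2006).
Order: Delgado, Obi, Petrov, Oyelaran, Moreau, Horvat. So position 4.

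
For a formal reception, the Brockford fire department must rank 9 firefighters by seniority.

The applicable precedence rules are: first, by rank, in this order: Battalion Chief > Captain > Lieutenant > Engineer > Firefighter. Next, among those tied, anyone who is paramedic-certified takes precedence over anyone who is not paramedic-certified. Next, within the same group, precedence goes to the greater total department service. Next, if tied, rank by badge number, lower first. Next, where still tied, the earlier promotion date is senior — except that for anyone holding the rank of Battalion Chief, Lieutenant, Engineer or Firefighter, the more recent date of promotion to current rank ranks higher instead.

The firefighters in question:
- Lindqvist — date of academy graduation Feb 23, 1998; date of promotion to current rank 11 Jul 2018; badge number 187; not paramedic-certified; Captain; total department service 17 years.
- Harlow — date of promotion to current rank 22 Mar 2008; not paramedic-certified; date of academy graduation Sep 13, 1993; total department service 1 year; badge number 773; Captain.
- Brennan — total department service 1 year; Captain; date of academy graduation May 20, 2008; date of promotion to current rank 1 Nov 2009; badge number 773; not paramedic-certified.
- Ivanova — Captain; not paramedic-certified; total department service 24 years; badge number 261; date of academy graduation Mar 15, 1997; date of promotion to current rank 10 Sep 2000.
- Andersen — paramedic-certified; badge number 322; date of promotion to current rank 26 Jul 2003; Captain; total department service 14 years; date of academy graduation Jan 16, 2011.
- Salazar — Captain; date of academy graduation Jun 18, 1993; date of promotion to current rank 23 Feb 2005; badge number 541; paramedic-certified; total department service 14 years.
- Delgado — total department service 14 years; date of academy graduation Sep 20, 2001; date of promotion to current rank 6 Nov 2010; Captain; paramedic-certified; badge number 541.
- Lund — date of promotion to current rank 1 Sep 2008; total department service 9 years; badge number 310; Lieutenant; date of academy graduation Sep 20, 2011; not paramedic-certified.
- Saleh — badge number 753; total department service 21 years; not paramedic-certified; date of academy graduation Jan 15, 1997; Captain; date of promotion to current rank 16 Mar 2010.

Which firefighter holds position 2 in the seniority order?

Salazar

By rank: Andersen, Salazar, Delgado, Ivanova, Saleh, Lindqvist, Harlow and Brennan (Captain); then Lund (Lieutenant).
Among Andersen, Salazar, Delgado, Ivanova, Saleh, Lindqvist, Harlow and Brennan, paramedic-certified before not paramedic-certified: Andersen, Salazar and Delgado (paramedic-certified) before Ivanova, Saleh, Lindqvist, Harlow and Brennan (not paramedic-certified).
Andersen, Salazar and Delgado all have total department service 14 years, so the next rule applies.
Among Andersen, Salazar and Delgado, by badge number (lower first): Andersen (322) before Salazar and Delgado (541).
Among Salazar and Delgado, by date of promotion to current rank (earlier first): Salazar (23 Feb 2005) before Delgado (6 Nov 2010).
Among Ivanova, Saleh, Lindqvist, Harlow and Brennan, by total department service (higher first): Ivanova (24 years) before Saleh (21 years) before Lindqvist (17 years) before Harlow and Brennan (1 year).
Harlow and Brennan both have badge number 773, so the next rule applies.
Among Harlow and Brennan, by date of promotion to current rank (earlier first): Harlow (22 Mar 2008) before Brennan (1 Nov 2009).
Order: Andersen, Salazar, Delgado, Ivanova, Saleh, Lindqvist, Harlow, Brennan, Lund.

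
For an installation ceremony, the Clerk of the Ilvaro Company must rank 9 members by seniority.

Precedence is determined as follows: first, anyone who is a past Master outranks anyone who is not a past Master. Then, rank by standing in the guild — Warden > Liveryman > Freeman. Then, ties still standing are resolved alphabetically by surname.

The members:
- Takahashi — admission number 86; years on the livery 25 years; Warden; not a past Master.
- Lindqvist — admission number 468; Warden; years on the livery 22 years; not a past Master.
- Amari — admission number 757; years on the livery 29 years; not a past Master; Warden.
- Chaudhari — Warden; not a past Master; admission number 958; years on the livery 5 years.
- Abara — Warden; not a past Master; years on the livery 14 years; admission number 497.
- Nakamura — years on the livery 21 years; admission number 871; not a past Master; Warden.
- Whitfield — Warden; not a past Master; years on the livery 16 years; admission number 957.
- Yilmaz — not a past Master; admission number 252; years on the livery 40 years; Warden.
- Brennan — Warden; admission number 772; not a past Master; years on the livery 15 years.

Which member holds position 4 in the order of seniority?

By the first rule: Abara, Amari, Brennan, Chaudhari, Lindqvist, Nakamura, Takahashi, Whitfield and Yilmaz (each not a past Master).
Abara, Amari, Brennan, Chaudhari, Lindqvist, Nakamura, Takahashi, Whitfield and Yilmaz are each Warden, so the next rule applies.
Among Abara, Amari, Brennan, Chaudhari, Lindqvist, Nakamura, Takahashi, Whitfield and Yilmaz, alphabetically by surname: Abara before Amari before Brennan before Chaudhari before Lindqvist before Nakamura before Takahashi before Whitfield before Yilmaz.
Order: Abara, Amari, Brennan, Chaudhari, Lindqvist, Nakamura, Takahashi, Whitfield, Yilmaz.

Chaudhari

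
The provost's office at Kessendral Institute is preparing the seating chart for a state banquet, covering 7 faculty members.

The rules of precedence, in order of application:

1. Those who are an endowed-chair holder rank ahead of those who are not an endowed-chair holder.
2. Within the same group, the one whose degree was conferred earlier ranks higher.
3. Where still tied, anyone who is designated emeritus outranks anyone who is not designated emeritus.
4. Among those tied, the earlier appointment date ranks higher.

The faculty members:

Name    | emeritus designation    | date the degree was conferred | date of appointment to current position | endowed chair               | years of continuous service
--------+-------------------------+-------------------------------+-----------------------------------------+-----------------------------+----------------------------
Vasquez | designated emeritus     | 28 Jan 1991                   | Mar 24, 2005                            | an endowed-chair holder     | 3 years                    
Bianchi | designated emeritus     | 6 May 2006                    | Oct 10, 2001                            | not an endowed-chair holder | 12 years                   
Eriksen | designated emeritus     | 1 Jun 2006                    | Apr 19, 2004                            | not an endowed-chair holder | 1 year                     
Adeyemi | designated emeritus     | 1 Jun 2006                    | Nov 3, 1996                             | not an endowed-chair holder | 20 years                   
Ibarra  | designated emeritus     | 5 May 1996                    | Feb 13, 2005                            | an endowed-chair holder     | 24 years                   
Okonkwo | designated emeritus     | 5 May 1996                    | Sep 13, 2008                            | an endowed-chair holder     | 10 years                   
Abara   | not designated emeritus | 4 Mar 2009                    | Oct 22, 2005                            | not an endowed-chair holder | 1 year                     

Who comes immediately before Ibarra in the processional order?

Vasquez

By the first rule: Vasquez, Ibarra and Okonkwo (each an endowed-chair holder); then Bianchi, Adeyemi, Eriksen and Abara (each not an endowed-chair holder).
Among Vasquez, Ibarra and Okonkwo, by date the degree was conferred (earlier first): Vasquez (28 Jan 1991) before Ibarra and Okonkwo (5 May 1996).
Ibarra and Okonkwo are each designated emeritus, so the next rule applies.
Among Ibarra and Okonkwo, by date of appointment to current position (earlier first): Ibarra (Feb 13, 2005) before Okonkwo (Sep 13, 2008).
Among Bianchi, Adeyemi, Eriksen and Abara, by date the degree was conferred (earlier first): Bianchi (6 May 2006) before Adeyemi and Eriksen (1 Jun 2006) before Abara (4 Mar 2009).
Adeyemi and Eriksen are each designated emeritus, so the next rule applies.
Among Adeyemi and Eriksen, by date of appointment to current position (earlier first): Adeyemi (Nov 3, 1996) before Eriksen (Apr 19, 2004).
Order: Vasquez, Ibarra, Okonkwo, Bianchi, Adeyemi, Eriksen, Abara.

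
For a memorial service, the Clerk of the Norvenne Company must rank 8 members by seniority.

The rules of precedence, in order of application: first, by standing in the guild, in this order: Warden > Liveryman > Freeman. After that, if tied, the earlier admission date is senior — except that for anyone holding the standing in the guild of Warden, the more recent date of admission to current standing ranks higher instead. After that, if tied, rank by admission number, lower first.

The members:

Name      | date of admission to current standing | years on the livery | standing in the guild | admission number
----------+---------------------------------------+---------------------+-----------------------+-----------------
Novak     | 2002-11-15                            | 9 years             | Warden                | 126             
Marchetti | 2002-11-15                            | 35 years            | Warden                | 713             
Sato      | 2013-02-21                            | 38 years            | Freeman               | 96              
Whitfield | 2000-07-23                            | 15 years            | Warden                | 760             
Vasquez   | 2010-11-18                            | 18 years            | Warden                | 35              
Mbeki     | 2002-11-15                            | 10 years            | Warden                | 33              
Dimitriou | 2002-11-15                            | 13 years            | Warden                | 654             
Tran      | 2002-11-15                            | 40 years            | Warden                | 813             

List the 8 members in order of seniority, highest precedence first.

Vasquez, Mbeki, Novak, Dimitriou, Marchetti, Tran, Whitfield, Sato

By standing in the guild: Vasquez, Mbeki, Novak, Dimitriou, Marchetti, Tran and Whitfield (Warden); then Sato (Freeman).
Among Vasquez, Mbeki, Novak, Dimitriou, Marchetti, Tran and Whitfield, by date of admission to current standing (later first) (reversed rule for this group): Vasquez (2010-11-18) before Mbeki, Novak, Dimitriou, Marchetti and Tran (2002-11-15) before Whitfield (2000-07-23).
Among Mbeki, Novak, Dimitriou, Marchetti and Tran, by admission number (lower first): Mbeki (33) before Novak (126) before Dimitriou (654) before Marchetti (713) before Tran (813).
Full order: Vasquez, Mbeki, Novak, Dimitriou, Marchetti, Tran, Whitfield, Sato.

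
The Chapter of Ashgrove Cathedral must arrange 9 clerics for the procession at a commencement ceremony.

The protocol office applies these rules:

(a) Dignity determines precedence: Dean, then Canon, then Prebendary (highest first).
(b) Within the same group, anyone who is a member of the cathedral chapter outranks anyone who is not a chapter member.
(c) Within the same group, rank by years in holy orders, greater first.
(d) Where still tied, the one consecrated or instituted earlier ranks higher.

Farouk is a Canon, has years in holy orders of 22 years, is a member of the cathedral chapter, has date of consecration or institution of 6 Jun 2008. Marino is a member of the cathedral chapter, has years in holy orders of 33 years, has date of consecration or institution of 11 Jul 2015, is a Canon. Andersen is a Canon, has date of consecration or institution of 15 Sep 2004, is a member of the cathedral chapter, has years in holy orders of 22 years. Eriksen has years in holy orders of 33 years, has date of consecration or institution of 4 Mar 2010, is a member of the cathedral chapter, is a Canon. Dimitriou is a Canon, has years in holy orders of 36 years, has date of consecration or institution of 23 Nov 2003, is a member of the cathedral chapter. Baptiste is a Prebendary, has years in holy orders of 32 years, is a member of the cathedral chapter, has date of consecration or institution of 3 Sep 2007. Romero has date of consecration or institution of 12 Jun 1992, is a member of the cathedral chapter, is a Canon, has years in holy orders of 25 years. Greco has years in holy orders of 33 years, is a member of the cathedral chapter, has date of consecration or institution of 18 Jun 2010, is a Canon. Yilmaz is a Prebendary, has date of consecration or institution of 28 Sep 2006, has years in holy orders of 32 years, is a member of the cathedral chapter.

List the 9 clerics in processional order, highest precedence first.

Dimitriou, Eriksen, Greco, Marino, Romero, Andersen, Farouk, Yilmaz, Baptiste

By dignity: Dimitriou, Eriksen, Greco, Marino, Romero, Andersen and Farouk (Canon); then Yilmaz and Baptiste (Prebendary).
Dimitriou, Eriksen, Greco, Marino, Romero, Andersen and Farouk are each a member of the cathedral chapter, so the next rule applies.
Among Dimitriou, Eriksen, Greco, Marino, Romero, Andersen and Farouk, by years in holy orders (higher first): Dimitriou (36 years) before Eriksen, Greco and Marino (33 years) before Romero (25 years) before Andersen and Farouk (22 years).
Among Eriksen, Greco and Marino, by date of consecration or institution (earlier first): Eriksen (4 Mar 2010) before Greco (18 Jun 2010) before Marino (11 Jul 2015).
Among Andersen and Farouk, by date of consecration or institution (earlier first): Andersen (15 Sep 2004) before Farouk (6 Jun 2008).
Yilmaz and Baptiste are each a member of the cathedral chapter, so the next rule applies.
Yilmaz and Baptiste both have years in holy orders 32 years, so the next rule applies.
Among Yilmaz and Baptiste, by date of consecration or institution (earlier first): Yilmaz (28 Sep 2006) before Baptiste (3 Sep 2007).
Full order: Dimitriou, Eriksen, Greco, Marino, Romero, Andersen, Farouk, Yilmaz, Baptiste.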